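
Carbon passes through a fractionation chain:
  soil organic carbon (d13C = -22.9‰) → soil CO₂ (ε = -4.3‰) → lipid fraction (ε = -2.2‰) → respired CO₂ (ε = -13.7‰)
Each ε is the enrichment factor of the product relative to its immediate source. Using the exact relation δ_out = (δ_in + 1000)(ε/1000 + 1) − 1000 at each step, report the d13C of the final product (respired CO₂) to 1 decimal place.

step 1: δ = (-22.90 + 1000)·(-4.3/1000 + 1) − 1000 = -27.10‰
step 2: δ = (-27.10 + 1000)·(-2.2/1000 + 1) − 1000 = -29.24‰
step 3: δ = (-29.24 + 1000)·(-13.7/1000 + 1) − 1000 = -42.54‰

-42.5‰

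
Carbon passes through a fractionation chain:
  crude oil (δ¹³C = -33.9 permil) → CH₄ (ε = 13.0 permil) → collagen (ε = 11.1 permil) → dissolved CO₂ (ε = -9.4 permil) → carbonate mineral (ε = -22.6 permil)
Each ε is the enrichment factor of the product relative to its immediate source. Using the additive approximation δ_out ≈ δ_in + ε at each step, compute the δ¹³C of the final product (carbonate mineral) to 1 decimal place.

-41.8 permil

step 1: δ ≈ -33.9 + (13.0) = -20.9 permil
step 2: δ ≈ -20.9 + (11.1) = -9.8 permil
step 3: δ ≈ -9.8 + (-9.4) = -19.2 permil
step 4: δ ≈ -19.2 + (-22.6) = -41.8 permil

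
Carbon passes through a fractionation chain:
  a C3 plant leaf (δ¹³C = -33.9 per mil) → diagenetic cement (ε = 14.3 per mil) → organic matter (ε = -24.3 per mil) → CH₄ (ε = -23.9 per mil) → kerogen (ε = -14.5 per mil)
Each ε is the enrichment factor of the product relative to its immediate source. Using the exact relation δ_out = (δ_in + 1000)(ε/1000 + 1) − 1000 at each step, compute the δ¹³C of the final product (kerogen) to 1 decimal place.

-80.3 per mil

step 1: δ = (-33.90 + 1000)·(14.3/1000 + 1) − 1000 = -20.08 per mil
step 2: δ = (-20.08 + 1000)·(-24.3/1000 + 1) − 1000 = -43.90 per mil
step 3: δ = (-43.90 + 1000)·(-23.9/1000 + 1) − 1000 = -66.75 per mil
step 4: δ = (-66.75 + 1000)·(-14.5/1000 + 1) − 1000 = -80.28 per mil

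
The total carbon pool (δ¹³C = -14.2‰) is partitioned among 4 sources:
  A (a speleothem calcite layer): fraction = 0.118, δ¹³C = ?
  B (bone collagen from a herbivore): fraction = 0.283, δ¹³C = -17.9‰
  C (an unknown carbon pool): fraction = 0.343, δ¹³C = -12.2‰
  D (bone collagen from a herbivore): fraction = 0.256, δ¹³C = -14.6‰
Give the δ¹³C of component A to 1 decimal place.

Isotope mass balance: δ_bulk = Σ fᵢ·δᵢ.
-14.2 = 0.118×δ_A + 0.283×(-17.9) + 0.343×(-12.2) + 0.256×(-14.6)
0.118·δ_A = -14.2 − (-12.988) = -1.212
δ_A = -1.212 / 0.118 = -10.27‰

-10.3‰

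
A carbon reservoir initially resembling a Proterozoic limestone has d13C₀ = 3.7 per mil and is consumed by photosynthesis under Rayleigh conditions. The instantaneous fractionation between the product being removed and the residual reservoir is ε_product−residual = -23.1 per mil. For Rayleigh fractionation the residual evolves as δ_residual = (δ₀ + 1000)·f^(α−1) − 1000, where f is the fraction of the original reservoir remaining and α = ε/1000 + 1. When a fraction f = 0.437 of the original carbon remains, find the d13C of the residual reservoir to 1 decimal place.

Rayleigh residual: δ_res = (δ₀ + 1000)·f^(α−1) − 1000
α = ε/1000 + 1 = 0.97690, so α − 1 = -0.02310
f^(α−1) = 0.437^(-0.02310) = 1.019307
δ_res = (3.7 + 1000) × 1.019307 − 1000 = 1023.078 − 1000 = 23.08 per mil

23.1 per mil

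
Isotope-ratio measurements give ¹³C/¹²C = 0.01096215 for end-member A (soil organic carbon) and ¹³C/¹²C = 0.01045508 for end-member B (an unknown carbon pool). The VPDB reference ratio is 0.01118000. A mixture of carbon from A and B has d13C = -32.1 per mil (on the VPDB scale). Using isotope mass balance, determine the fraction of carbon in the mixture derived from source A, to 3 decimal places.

δ_A = (0.01096215/0.01118000 − 1)×1000 = (0.980514 − 1)×1000 = -19.486 per mil
δ_B = (0.01045508/0.01118000 − 1)×1000 = (0.935159 − 1)×1000 = -64.841 per mil
f_A = (δ_mix − δ_B)/(δ_A − δ_B) = (-32.1 − (-64.841))/(-19.486 − (-64.841))
f_A = 32.741 / 45.355 = 0.7219

0.722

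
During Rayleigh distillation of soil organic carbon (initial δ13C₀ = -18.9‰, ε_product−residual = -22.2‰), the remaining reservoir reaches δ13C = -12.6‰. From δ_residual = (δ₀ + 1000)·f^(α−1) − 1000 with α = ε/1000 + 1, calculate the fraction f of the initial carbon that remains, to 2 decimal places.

0.75

α − 1 = ε/1000 = -0.0222
(δ_res + 1000)/(δ₀ + 1000) = (-12.6 + 1000)/(-18.9 + 1000) = 987.4/981.1 = 1.006421
f = 1.006421^(1/-0.0222) = exp(ln(1.006421)/-0.0222) = exp(0.00640/-0.0222)
f = exp(-0.2883) = 0.7495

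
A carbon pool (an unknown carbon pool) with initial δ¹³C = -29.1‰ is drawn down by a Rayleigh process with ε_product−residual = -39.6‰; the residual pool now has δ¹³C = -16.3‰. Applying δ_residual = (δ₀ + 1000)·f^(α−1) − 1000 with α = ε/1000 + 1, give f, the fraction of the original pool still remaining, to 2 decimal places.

0.72

α − 1 = ε/1000 = -0.0396
(δ_res + 1000)/(δ₀ + 1000) = (-16.3 + 1000)/(-29.1 + 1000) = 983.7/970.9 = 1.013184
f = 1.013184^(1/-0.0396) = exp(ln(1.013184)/-0.0396) = exp(0.01310/-0.0396)
f = exp(-0.3307) = 0.7184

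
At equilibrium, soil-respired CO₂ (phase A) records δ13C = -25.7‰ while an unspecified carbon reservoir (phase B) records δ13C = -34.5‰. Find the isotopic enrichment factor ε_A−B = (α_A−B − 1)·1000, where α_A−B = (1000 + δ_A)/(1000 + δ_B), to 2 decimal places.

α_A−B = (1000 + -25.7) / (1000 + -34.5) = 974.3 / 965.5 = 1.009114
ε_A−B = (1.009114 − 1) × 1000 = 9.114‰
(The approximation ε ≈ δ_A − δ_B would give 8.8‰.)

9.11‰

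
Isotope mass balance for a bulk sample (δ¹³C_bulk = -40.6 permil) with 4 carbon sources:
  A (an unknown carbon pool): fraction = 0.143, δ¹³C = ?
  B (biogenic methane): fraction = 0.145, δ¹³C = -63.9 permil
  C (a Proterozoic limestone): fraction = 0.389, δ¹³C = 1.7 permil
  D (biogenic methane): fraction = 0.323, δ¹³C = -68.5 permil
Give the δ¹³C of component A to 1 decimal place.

Isotope mass balance: δ_bulk = Σ fᵢ·δᵢ.
-40.6 = 0.143×δ_A + 0.145×(-63.9) + 0.389×(1.7) + 0.323×(-68.5)
0.143·δ_A = -40.6 − (-30.730) = -9.870
δ_A = -9.870 / 0.143 = -69.02 permil

-69.0 permil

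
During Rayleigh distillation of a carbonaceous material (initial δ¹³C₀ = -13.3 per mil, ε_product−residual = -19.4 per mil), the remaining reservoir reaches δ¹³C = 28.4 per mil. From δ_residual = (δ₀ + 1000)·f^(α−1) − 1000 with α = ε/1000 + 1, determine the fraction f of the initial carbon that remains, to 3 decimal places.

α − 1 = ε/1000 = -0.0194
(δ_res + 1000)/(δ₀ + 1000) = (28.4 + 1000)/(-13.3 + 1000) = 1028.4/986.7 = 1.042262
f = 1.042262^(1/-0.0194) = exp(ln(1.042262)/-0.0194) = exp(0.04139/-0.0194)
f = exp(-2.1337) = 0.1184

0.118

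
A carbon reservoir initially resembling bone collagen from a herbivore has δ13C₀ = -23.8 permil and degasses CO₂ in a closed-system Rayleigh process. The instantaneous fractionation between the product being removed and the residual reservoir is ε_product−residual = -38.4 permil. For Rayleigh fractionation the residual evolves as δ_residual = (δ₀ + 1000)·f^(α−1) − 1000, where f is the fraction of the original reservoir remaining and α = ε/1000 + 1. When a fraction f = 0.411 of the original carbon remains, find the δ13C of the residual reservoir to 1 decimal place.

10.1 permil

Rayleigh residual: δ_res = (δ₀ + 1000)·f^(α−1) − 1000
α = ε/1000 + 1 = 0.96160, so α − 1 = -0.03840
f^(α−1) = 0.411^(-0.03840) = 1.034733
δ_res = (-23.8 + 1000) × 1.034733 − 1000 = 1010.107 − 1000 = 10.11 permil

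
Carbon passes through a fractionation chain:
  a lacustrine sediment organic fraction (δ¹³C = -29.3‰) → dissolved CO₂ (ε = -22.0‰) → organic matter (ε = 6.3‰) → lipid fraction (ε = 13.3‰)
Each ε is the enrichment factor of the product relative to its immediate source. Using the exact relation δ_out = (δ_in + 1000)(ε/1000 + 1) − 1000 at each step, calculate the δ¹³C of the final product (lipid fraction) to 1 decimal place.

-32.0‰

step 1: δ = (-29.30 + 1000)·(-22.0/1000 + 1) − 1000 = -50.66‰
step 2: δ = (-50.66 + 1000)·(6.3/1000 + 1) − 1000 = -44.67‰
step 3: δ = (-44.67 + 1000)·(13.3/1000 + 1) − 1000 = -31.97‰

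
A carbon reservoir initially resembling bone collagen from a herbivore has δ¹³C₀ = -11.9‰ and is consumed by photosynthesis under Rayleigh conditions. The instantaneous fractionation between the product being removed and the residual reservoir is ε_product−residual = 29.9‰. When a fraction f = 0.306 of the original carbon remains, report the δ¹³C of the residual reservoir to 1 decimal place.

Rayleigh residual: δ_res = (δ₀ + 1000)·f^(α−1) − 1000
α = ε/1000 + 1 = 1.02990, so α − 1 = 0.02990
f^(α−1) = 0.306^(0.02990) = 0.965213
δ_res = (-11.9 + 1000) × 0.965213 − 1000 = 953.727 − 1000 = -46.27‰

-46.3‰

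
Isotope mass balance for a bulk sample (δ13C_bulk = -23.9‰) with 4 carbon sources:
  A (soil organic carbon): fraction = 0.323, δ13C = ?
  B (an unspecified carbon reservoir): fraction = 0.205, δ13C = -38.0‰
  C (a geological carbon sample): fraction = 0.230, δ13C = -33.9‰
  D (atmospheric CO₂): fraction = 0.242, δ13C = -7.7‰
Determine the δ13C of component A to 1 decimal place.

-20.0‰

Isotope mass balance: δ_bulk = Σ fᵢ·δᵢ.
-23.9 = 0.323×δ_A + 0.205×(-38.0) + 0.230×(-33.9) + 0.242×(-7.7)
0.323·δ_A = -23.9 − (-17.450) = -6.450
δ_A = -6.450 / 0.323 = -19.97‰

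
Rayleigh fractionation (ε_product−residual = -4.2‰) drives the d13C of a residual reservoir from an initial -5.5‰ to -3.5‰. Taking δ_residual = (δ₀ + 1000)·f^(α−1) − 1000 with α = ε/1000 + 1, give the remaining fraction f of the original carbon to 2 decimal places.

α − 1 = ε/1000 = -0.0042
(δ_res + 1000)/(δ₀ + 1000) = (-3.5 + 1000)/(-5.5 + 1000) = 996.5/994.5 = 1.002011
f = 1.002011^(1/-0.0042) = exp(ln(1.002011)/-0.0042) = exp(0.00201/-0.0042)
f = exp(-0.4783) = 0.6198

0.62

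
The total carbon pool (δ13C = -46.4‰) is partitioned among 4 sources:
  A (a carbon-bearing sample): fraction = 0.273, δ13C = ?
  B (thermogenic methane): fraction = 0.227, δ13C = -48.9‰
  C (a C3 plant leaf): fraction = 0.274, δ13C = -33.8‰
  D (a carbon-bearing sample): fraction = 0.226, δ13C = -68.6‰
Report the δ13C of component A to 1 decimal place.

-38.6‰

Isotope mass balance: δ_bulk = Σ fᵢ·δᵢ.
-46.4 = 0.273×δ_A + 0.227×(-48.9) + 0.274×(-33.8) + 0.226×(-68.6)
0.273·δ_A = -46.4 − (-35.865) = -10.535
δ_A = -10.535 / 0.273 = -38.59‰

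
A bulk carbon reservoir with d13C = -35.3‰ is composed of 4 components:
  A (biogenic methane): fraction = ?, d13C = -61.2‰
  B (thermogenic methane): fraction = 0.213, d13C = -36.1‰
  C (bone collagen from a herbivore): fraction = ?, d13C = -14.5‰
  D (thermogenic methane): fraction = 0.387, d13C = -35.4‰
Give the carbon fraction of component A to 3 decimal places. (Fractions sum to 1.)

Let f_A and f_C be the unknown fractions; fractions sum to 1 so f_A + f_C = 0.400.
Mass balance: Σ fᵢ·δᵢ = δ_bulk ⇒ f_A·(-61.2) + f_C·(-14.5) = -35.3 − (-21.389) = -13.911
Substitute f_C = 0.400 − f_A:
f_A·(-61.2 − -14.5) = -13.911 − 0.400×(-14.5) = -8.111
f_A = -8.111 / -46.7 = 0.1737

0.174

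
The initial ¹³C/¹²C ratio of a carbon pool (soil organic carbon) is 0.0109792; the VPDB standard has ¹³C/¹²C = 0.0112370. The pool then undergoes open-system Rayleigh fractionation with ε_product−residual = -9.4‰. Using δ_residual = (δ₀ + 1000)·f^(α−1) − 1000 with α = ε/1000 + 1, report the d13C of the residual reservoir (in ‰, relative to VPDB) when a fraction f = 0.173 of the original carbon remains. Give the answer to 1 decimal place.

-6.7‰

δ₀ = (0.0109792/0.0112370 − 1)×1000 = (0.977058 − 1)×1000 = -22.942‰
α − 1 = ε/1000 = -0.0094
f^(α−1) = 0.173^(-0.0094) = 1.016629
δ_res = (-22.942 + 1000) × 1.016629 − 1000 = 993.305 − 1000 = -6.69‰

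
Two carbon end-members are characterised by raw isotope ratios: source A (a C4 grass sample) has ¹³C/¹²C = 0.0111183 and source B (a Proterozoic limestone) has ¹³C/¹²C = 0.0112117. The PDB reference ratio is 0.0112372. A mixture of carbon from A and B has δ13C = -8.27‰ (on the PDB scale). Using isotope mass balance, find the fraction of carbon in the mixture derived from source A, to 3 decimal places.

0.722

δ_A = (0.0111183/0.0112372 − 1)×1000 = (0.989419 − 1)×1000 = -10.581‰
δ_B = (0.0112117/0.0112372 − 1)×1000 = (0.997731 − 1)×1000 = -2.269‰
f_A = (δ_mix − δ_B)/(δ_A − δ_B) = (-8.27 − (-2.269))/(-10.581 − (-2.269))
f_A = -6.001 / -8.312 = 0.7220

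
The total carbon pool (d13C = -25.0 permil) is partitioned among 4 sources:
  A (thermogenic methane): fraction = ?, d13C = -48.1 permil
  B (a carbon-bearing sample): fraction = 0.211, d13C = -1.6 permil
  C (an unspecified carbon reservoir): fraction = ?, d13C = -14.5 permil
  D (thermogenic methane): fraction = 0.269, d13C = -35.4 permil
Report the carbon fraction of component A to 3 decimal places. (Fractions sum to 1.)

0.226

Let f_A and f_C be the unknown fractions; fractions sum to 1 so f_A + f_C = 0.520.
Mass balance: Σ fᵢ·δᵢ = δ_bulk ⇒ f_A·(-48.1) + f_C·(-14.5) = -25.0 − (-9.860) = -15.140
Substitute f_C = 0.520 − f_A:
f_A·(-48.1 − -14.5) = -15.140 − 0.520×(-14.5) = -7.600
f_A = -7.600 / -33.6 = 0.2262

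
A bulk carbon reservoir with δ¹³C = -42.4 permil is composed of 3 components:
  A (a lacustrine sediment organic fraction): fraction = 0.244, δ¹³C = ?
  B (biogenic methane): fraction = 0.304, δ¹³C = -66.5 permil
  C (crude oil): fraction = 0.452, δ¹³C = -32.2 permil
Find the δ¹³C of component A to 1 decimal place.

-31.3 permil

Isotope mass balance: δ_bulk = Σ fᵢ·δᵢ.
-42.4 = 0.244×δ_A + 0.304×(-66.5) + 0.452×(-32.2)
0.244·δ_A = -42.4 − (-34.770) = -7.630
δ_A = -7.630 / 0.244 = -31.27 permil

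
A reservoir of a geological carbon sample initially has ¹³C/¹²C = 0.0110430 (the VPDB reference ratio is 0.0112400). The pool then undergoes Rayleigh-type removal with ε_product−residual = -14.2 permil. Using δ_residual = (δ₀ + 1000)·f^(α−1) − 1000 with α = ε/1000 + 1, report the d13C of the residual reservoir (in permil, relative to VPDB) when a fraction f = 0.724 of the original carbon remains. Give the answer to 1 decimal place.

δ₀ = (0.0110430/0.0112400 − 1)×1000 = (0.982473 − 1)×1000 = -17.527 permil
α − 1 = ε/1000 = -0.0142
f^(α−1) = 0.724^(-0.0142) = 1.004597
δ_res = (-17.527 + 1000) × 1.004597 − 1000 = 986.989 − 1000 = -13.01 permil

-13.0 permil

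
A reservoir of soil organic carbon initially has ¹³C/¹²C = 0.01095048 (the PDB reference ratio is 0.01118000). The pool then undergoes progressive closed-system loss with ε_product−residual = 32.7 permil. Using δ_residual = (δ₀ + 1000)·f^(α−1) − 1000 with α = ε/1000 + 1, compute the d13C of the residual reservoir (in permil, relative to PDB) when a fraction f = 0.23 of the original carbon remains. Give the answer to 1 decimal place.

δ₀ = (0.01095048/0.01118000 − 1)×1000 = (0.979470 − 1)×1000 = -20.530 permil
α − 1 = ε/1000 = 0.0327
f^(α−1) = 0.23^(0.0327) = 0.953078
δ_res = (-20.530 + 1000) × 0.953078 − 1000 = 933.512 − 1000 = -66.49 permil

-66.5 permil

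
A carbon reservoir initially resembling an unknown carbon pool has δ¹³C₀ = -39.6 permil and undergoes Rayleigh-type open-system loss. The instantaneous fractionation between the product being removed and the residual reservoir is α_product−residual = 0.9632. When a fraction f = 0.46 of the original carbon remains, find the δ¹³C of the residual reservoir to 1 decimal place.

-11.8 permil

Rayleigh residual: δ_res = (δ₀ + 1000)·f^(α−1) − 1000
α − 1 = -0.03680
f^(α−1) = 0.46^(-0.03680) = 1.028988
δ_res = (-39.6 + 1000) × 1.028988 − 1000 = 988.241 − 1000 = -11.76 permil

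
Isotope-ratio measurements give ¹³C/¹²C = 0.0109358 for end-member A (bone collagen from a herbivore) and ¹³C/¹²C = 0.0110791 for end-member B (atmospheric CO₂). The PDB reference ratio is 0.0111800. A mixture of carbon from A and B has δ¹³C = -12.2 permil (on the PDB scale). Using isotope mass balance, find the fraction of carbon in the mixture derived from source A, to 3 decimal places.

δ_A = (0.0109358/0.0111800 − 1)×1000 = (0.978157 − 1)×1000 = -21.843 permil
δ_B = (0.0110791/0.0111800 − 1)×1000 = (0.990975 − 1)×1000 = -9.025 permil
f_A = (δ_mix − δ_B)/(δ_A − δ_B) = (-12.2 − (-9.025))/(-21.843 − (-9.025))
f_A = -3.175 / -12.818 = 0.2477

0.248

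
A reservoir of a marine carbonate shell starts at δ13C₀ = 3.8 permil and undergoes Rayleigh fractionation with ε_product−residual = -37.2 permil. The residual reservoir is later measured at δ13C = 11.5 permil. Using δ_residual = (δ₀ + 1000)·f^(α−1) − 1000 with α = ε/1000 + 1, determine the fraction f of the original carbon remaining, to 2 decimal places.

α − 1 = ε/1000 = -0.0372
(δ_res + 1000)/(δ₀ + 1000) = (11.5 + 1000)/(3.8 + 1000) = 1011.5/1003.8 = 1.007671
f = 1.007671^(1/-0.0372) = exp(ln(1.007671)/-0.0372) = exp(0.00764/-0.0372)
f = exp(-0.2054) = 0.8143

0.81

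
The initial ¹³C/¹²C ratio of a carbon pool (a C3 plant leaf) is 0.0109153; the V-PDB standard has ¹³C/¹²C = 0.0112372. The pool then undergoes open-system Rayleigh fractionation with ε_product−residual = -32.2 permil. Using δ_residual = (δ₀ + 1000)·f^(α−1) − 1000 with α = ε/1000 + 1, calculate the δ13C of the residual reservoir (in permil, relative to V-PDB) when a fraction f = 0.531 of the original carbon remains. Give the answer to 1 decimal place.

δ₀ = (0.0109153/0.0112372 − 1)×1000 = (0.971354 − 1)×1000 = -28.646 permil
α − 1 = ε/1000 = -0.0322
f^(α−1) = 0.531^(-0.0322) = 1.020592
δ_res = (-28.646 + 1000) × 1.020592 − 1000 = 991.356 − 1000 = -8.64 permil

-8.6 permil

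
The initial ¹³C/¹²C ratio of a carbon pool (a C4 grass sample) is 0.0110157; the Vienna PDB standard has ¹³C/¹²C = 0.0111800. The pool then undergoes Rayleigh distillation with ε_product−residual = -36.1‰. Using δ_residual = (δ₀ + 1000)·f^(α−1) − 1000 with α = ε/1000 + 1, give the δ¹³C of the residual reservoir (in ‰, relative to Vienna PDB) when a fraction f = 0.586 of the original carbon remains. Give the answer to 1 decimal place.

δ₀ = (0.0110157/0.0111800 − 1)×1000 = (0.985304 − 1)×1000 = -14.696‰
α − 1 = ε/1000 = -0.0361
f^(α−1) = 0.586^(-0.0361) = 1.019480
δ_res = (-14.696 + 1000) × 1.019480 − 1000 = 1004.498 − 1000 = 4.50‰

4.5‰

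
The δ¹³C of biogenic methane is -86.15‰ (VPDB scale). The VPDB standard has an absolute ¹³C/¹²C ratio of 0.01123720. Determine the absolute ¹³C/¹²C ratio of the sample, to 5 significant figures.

0.010269

R_sample = R_standard × (δ¹³C/1000 + 1)
R_sample = 0.01123720 × (-86.15/1000 + 1) = 0.01123720 × 0.913850
R_sample = 0.0102691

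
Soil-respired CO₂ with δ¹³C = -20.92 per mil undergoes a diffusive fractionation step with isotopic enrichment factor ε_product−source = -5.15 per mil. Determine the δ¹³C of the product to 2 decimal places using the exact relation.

-25.96 per mil

Exactly, δ_product = (δ_source + 1000)·(ε/1000 + 1) − 1000.
δ_product = (-20.92 + 1000) × (-5.15/1000 + 1) − 1000
δ_product = -25.962 per mil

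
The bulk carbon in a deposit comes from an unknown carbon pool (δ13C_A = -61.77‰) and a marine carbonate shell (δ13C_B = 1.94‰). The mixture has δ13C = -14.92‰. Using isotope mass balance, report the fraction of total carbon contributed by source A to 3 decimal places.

0.265

δ_mix = f_A·δ_A + (1 − f_A)·δ_B  ⇒  f_A = (δ_mix − δ_B)/(δ_A − δ_B)
f_A = (-14.92 − (1.94)) / (-61.77 − (1.94))
f_A = -16.86 / -63.71 = 0.2646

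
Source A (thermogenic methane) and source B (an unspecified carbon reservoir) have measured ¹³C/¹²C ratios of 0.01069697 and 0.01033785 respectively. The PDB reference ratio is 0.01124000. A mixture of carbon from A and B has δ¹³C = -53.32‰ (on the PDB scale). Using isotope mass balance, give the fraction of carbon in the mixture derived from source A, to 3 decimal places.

0.843

δ_A = (0.01069697/0.01124000 − 1)×1000 = (0.951688 − 1)×1000 = -48.312‰
δ_B = (0.01033785/0.01124000 − 1)×1000 = (0.919738 − 1)×1000 = -80.262‰
f_A = (δ_mix − δ_B)/(δ_A − δ_B) = (-53.32 − (-80.262))/(-48.312 − (-80.262))
f_A = 26.942 / 31.950 = 0.8433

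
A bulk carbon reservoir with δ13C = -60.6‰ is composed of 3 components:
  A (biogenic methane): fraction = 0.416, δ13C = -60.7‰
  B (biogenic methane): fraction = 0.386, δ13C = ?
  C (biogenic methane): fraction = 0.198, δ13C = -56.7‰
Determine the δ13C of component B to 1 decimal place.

-62.5‰

Isotope mass balance: δ_bulk = Σ fᵢ·δᵢ.
-60.6 = 0.416×(-60.7) + 0.386×δ_B + 0.198×(-56.7)
0.386·δ_B = -60.6 − (-36.478) = -24.122
δ_B = -24.122 / 0.386 = -62.49‰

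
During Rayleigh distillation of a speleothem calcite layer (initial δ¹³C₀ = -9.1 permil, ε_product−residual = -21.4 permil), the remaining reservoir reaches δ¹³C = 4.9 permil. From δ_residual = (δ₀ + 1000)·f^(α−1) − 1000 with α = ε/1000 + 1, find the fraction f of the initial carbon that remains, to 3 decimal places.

0.519

α − 1 = ε/1000 = -0.0214
(δ_res + 1000)/(δ₀ + 1000) = (4.9 + 1000)/(-9.1 + 1000) = 1004.9/990.9 = 1.014129
f = 1.014129^(1/-0.0214) = exp(ln(1.014129)/-0.0214) = exp(0.01403/-0.0214)
f = exp(-0.6556) = 0.5191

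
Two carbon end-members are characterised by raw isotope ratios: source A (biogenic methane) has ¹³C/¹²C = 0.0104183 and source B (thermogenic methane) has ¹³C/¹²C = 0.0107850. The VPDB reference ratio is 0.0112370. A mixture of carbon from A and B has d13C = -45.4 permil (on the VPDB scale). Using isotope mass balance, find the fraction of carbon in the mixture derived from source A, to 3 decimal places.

δ_A = (0.0104183/0.0112370 − 1)×1000 = (0.927142 − 1)×1000 = -72.858 permil
δ_B = (0.0107850/0.0112370 − 1)×1000 = (0.959776 − 1)×1000 = -40.224 permil
f_A = (δ_mix − δ_B)/(δ_A − δ_B) = (-45.4 − (-40.224))/(-72.858 − (-40.224))
f_A = -5.176 / -32.633 = 0.1586

0.159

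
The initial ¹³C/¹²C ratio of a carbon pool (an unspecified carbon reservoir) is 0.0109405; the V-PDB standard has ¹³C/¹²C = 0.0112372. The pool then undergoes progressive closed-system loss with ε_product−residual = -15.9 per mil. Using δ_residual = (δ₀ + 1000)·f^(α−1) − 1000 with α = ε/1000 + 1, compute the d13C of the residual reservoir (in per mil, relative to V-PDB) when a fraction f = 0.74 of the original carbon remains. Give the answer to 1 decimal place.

δ₀ = (0.0109405/0.0112372 − 1)×1000 = (0.973597 − 1)×1000 = -26.403 per mil
α − 1 = ε/1000 = -0.0159
f^(α−1) = 0.74^(-0.0159) = 1.004799
δ_res = (-26.403 + 1000) × 1.004799 − 1000 = 978.269 − 1000 = -21.73 per mil

-21.7 per mil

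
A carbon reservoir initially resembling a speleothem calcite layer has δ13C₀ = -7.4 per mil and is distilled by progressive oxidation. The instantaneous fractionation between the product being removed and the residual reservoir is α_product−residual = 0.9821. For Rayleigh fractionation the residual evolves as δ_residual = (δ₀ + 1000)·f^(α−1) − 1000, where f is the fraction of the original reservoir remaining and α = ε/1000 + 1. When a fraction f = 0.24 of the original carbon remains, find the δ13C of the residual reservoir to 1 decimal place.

Rayleigh residual: δ_res = (δ₀ + 1000)·f^(α−1) − 1000
α − 1 = -0.01790
f^(α−1) = 0.24^(-0.01790) = 1.025874
δ_res = (-7.4 + 1000) × 1.025874 − 1000 = 1018.283 − 1000 = 18.28 per mil

18.3 per mil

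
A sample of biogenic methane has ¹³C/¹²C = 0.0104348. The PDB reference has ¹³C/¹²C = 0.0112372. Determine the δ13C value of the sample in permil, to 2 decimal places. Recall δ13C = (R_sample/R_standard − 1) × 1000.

δ13C = (R_sample / R_standard − 1) × 1000
R_sample / R_standard = 0.0104348 / 0.0112372 = 0.928594
δ13C = (0.928594 − 1) × 1000 = -71.406 permil

-71.41 permil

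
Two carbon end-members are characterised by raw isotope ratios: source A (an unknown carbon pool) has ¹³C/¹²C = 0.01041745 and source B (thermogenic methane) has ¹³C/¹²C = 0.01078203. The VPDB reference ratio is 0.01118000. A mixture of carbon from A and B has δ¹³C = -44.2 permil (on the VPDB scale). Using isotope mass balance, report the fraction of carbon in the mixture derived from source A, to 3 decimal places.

δ_A = (0.01041745/0.01118000 − 1)×1000 = (0.931793 − 1)×1000 = -68.207 permil
δ_B = (0.01078203/0.01118000 − 1)×1000 = (0.964403 − 1)×1000 = -35.597 permil
f_A = (δ_mix − δ_B)/(δ_A − δ_B) = (-44.2 − (-35.597))/(-68.207 − (-35.597))
f_A = -8.603 / -32.610 = 0.2638

0.264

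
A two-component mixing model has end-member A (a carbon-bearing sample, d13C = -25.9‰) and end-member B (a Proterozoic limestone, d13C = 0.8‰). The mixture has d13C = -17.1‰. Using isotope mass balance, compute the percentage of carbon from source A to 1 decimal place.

67.0%

δ_mix = f_A·δ_A + (1 − f_A)·δ_B  ⇒  f_A = (δ_mix − δ_B)/(δ_A − δ_B)
f_A = (-17.1 − (0.8)) / (-25.9 − (0.8))
f_A = -17.9 / -26.7 = 0.6704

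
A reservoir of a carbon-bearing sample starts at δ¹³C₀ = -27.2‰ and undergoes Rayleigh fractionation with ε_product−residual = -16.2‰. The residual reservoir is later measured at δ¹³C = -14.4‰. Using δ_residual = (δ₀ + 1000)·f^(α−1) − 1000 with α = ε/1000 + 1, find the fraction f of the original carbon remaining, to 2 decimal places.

α − 1 = ε/1000 = -0.0162
(δ_res + 1000)/(δ₀ + 1000) = (-14.4 + 1000)/(-27.2 + 1000) = 985.6/972.8 = 1.013158
f = 1.013158^(1/-0.0162) = exp(ln(1.013158)/-0.0162) = exp(0.01307/-0.0162)
f = exp(-0.8069) = 0.4462

0.45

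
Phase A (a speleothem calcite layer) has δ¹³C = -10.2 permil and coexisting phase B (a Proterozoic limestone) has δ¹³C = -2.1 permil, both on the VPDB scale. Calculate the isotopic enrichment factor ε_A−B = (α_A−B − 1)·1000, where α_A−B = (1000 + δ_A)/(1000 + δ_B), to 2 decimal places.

α_A−B = (1000 + -10.2) / (1000 + -2.1) = 989.8 / 997.9 = 0.991883
ε_A−B = (0.991883 − 1) × 1000 = -8.117 permil
(The approximation ε ≈ δ_A − δ_B would give -8.1 permil.)

-8.12 permil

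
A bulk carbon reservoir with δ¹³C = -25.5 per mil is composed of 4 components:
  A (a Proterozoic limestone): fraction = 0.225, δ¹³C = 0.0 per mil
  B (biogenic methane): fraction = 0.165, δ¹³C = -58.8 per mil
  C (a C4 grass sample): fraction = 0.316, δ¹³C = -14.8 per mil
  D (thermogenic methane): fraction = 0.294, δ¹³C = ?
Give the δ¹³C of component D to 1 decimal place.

-37.8 per mil

Isotope mass balance: δ_bulk = Σ fᵢ·δᵢ.
-25.5 = 0.225×(0.0) + 0.165×(-58.8) + 0.316×(-14.8) + 0.294×δ_D
0.294·δ_D = -25.5 − (-14.379) = -11.121
δ_D = -11.121 / 0.294 = -37.83 per mil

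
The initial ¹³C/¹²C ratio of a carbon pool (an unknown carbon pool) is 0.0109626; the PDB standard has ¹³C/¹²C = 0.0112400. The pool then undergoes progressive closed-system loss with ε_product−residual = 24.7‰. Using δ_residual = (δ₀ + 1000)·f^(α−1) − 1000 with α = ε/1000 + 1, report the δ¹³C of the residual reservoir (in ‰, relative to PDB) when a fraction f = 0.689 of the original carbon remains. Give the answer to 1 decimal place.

δ₀ = (0.0109626/0.0112400 − 1)×1000 = (0.975320 − 1)×1000 = -24.680‰
α − 1 = ε/1000 = 0.0247
f^(α−1) = 0.689^(0.0247) = 0.990841
δ_res = (-24.680 + 1000) × 0.990841 − 1000 = 966.387 − 1000 = -33.61‰

-33.6‰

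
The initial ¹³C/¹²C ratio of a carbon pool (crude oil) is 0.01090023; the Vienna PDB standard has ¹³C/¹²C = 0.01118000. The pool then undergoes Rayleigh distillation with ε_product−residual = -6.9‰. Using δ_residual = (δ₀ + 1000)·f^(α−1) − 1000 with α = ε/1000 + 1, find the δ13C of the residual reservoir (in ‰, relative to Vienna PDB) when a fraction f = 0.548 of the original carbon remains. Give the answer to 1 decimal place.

-21.0‰

δ₀ = (0.01090023/0.01118000 − 1)×1000 = (0.974976 − 1)×1000 = -25.024‰
α − 1 = ε/1000 = -0.0069
f^(α−1) = 0.548^(-0.0069) = 1.004159
δ_res = (-25.024 + 1000) × 1.004159 − 1000 = 979.031 − 1000 = -20.97‰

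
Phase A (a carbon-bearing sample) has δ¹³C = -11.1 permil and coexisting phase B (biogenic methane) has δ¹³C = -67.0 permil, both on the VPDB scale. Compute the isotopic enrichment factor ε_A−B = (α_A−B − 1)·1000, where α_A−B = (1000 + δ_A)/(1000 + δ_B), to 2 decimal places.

59.91 permil

α_A−B = (1000 + -11.1) / (1000 + -67.0) = 988.9 / 933.0 = 1.059914
ε_A−B = (1.059914 − 1) × 1000 = 59.914 permil
(The approximation ε ≈ δ_A − δ_B would give 55.9 permil.)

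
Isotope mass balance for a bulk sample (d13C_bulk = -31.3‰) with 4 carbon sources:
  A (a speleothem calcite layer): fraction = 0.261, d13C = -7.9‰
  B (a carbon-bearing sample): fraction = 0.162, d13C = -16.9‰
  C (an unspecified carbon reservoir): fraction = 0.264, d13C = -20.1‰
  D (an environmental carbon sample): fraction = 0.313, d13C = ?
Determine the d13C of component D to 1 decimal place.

-67.7‰

Isotope mass balance: δ_bulk = Σ fᵢ·δᵢ.
-31.3 = 0.261×(-7.9) + 0.162×(-16.9) + 0.264×(-20.1) + 0.313×δ_D
0.313·δ_D = -31.3 − (-10.106) = -21.194
δ_D = -21.194 / 0.313 = -67.71‰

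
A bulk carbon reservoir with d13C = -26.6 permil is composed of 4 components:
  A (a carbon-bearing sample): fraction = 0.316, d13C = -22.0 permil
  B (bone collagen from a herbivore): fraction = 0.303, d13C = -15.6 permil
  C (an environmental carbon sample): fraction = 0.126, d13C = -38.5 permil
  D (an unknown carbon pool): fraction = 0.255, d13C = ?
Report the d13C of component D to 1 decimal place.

Isotope mass balance: δ_bulk = Σ fᵢ·δᵢ.
-26.6 = 0.316×(-22.0) + 0.303×(-15.6) + 0.126×(-38.5) + 0.255×δ_D
0.255·δ_D = -26.6 − (-16.530) = -10.070
δ_D = -10.070 / 0.255 = -39.49 permil

-39.5 permil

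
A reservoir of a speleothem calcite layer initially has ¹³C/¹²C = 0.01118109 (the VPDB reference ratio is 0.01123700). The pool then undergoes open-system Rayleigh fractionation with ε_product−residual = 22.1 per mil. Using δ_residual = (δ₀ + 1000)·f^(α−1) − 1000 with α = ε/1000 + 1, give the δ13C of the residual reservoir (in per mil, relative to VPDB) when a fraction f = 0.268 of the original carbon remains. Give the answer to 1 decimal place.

-33.5 per mil

δ₀ = (0.01118109/0.01123700 − 1)×1000 = (0.995024 − 1)×1000 = -4.976 per mil
α − 1 = ε/1000 = 0.0221
f^(α−1) = 0.268^(0.0221) = 0.971319
δ_res = (-4.976 + 1000) × 0.971319 − 1000 = 966.486 − 1000 = -33.51 per mil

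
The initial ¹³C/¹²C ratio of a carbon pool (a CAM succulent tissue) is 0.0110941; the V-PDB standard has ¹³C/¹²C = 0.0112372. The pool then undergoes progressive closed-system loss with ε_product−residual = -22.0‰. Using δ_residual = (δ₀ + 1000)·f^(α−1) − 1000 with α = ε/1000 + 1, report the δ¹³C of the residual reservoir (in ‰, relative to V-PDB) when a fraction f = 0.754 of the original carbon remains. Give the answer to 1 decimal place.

δ₀ = (0.0110941/0.0112372 − 1)×1000 = (0.987266 − 1)×1000 = -12.734‰
α − 1 = ε/1000 = -0.0220
f^(α−1) = 0.754^(-0.0220) = 1.006231
δ_res = (-12.734 + 1000) × 1.006231 − 1000 = 993.417 − 1000 = -6.58‰

-6.6‰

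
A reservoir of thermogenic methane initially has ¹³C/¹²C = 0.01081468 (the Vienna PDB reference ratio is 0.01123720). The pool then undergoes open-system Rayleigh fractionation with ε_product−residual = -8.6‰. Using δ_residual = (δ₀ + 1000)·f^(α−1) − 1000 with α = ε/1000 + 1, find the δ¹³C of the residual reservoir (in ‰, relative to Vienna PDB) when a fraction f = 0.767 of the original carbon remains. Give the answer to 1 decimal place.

δ₀ = (0.01081468/0.01123720 − 1)×1000 = (0.962400 − 1)×1000 = -37.600‰
α − 1 = ε/1000 = -0.0086
f^(α−1) = 0.767^(-0.0086) = 1.002284
δ_res = (-37.600 + 1000) × 1.002284 − 1000 = 964.598 − 1000 = -35.40‰

-35.4‰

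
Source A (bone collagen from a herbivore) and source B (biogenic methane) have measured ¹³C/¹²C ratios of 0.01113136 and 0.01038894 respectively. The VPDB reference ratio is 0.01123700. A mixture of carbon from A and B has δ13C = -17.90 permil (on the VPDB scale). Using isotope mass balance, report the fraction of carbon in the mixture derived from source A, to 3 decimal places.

0.871

δ_A = (0.01113136/0.01123700 − 1)×1000 = (0.990599 − 1)×1000 = -9.401 permil
δ_B = (0.01038894/0.01123700 − 1)×1000 = (0.924530 − 1)×1000 = -75.470 permil
f_A = (δ_mix − δ_B)/(δ_A − δ_B) = (-17.90 − (-75.470))/(-9.401 − (-75.470))
f_A = 57.570 / 66.069 = 0.8714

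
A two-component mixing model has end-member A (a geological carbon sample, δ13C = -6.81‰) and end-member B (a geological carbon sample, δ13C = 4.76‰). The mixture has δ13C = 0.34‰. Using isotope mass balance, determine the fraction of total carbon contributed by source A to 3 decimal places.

δ_mix = f_A·δ_A + (1 − f_A)·δ_B  ⇒  f_A = (δ_mix − δ_B)/(δ_A − δ_B)
f_A = (0.34 − (4.76)) / (-6.81 − (4.76))
f_A = -4.42 / -11.57 = 0.3820

0.382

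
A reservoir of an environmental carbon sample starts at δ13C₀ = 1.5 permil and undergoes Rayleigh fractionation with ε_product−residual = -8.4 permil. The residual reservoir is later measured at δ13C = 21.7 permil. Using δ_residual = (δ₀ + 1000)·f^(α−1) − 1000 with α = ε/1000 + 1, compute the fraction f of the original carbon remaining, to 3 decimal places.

α − 1 = ε/1000 = -0.0084
(δ_res + 1000)/(δ₀ + 1000) = (21.7 + 1000)/(1.5 + 1000) = 1021.7/1001.5 = 1.020170
f = 1.020170^(1/-0.0084) = exp(ln(1.020170)/-0.0084) = exp(0.01997/-0.0084)
f = exp(-2.3773) = 0.0928

0.093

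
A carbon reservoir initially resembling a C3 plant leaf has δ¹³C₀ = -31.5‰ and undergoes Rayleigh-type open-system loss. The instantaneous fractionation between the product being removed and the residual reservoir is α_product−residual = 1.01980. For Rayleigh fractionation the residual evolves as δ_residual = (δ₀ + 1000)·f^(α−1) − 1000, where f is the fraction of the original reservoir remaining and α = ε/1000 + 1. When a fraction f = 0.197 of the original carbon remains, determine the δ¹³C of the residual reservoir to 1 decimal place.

Rayleigh residual: δ_res = (δ₀ + 1000)·f^(α−1) − 1000
α − 1 = 0.01980
f^(α−1) = 0.197^(0.01980) = 0.968346
δ_res = (-31.5 + 1000) × 0.968346 − 1000 = 937.843 − 1000 = -62.16‰

-62.2‰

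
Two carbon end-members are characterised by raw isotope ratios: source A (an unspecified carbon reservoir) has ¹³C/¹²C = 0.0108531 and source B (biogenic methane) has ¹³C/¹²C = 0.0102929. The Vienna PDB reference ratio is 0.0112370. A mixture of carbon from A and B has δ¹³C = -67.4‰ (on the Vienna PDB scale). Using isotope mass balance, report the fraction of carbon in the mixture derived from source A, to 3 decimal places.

δ_A = (0.0108531/0.0112370 − 1)×1000 = (0.965836 − 1)×1000 = -34.164‰
δ_B = (0.0102929/0.0112370 − 1)×1000 = (0.915983 − 1)×1000 = -84.017‰
f_A = (δ_mix − δ_B)/(δ_A − δ_B) = (-67.4 − (-84.017))/(-34.164 − (-84.017))
f_A = 16.617 / 49.853 = 0.3333

0.333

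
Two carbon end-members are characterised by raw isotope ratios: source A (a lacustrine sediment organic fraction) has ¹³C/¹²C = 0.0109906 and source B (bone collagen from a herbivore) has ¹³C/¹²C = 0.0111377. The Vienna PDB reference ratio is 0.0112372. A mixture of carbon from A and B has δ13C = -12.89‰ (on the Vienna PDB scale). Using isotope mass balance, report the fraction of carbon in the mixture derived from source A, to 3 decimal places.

δ_A = (0.0109906/0.0112372 − 1)×1000 = (0.978055 − 1)×1000 = -21.945‰
δ_B = (0.0111377/0.0112372 − 1)×1000 = (0.991145 − 1)×1000 = -8.855‰
f_A = (δ_mix − δ_B)/(δ_A − δ_B) = (-12.89 − (-8.855))/(-21.945 − (-8.855))
f_A = -4.035 / -13.090 = 0.3083

0.308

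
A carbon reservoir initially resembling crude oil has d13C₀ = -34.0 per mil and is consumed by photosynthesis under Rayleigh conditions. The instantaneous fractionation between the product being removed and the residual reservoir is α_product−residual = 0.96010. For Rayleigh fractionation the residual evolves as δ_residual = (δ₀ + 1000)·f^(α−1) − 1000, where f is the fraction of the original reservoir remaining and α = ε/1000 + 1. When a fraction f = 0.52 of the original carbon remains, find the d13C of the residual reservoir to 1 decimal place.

-8.5 per mil

Rayleigh residual: δ_res = (δ₀ + 1000)·f^(α−1) − 1000
α − 1 = -0.03990
f^(α−1) = 0.52^(-0.03990) = 1.026435
δ_res = (-34.0 + 1000) × 1.026435 − 1000 = 991.536 − 1000 = -8.46 per mil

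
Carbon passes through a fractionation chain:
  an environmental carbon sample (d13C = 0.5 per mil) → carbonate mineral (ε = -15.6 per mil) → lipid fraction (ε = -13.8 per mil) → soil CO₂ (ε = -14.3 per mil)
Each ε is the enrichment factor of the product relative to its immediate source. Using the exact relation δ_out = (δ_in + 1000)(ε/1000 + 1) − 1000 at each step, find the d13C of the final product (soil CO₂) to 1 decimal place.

-42.6 per mil

step 1: δ = (0.50 + 1000)·(-15.6/1000 + 1) − 1000 = -15.11 per mil
step 2: δ = (-15.11 + 1000)·(-13.8/1000 + 1) − 1000 = -28.70 per mil
step 3: δ = (-28.70 + 1000)·(-14.3/1000 + 1) − 1000 = -42.59 per mil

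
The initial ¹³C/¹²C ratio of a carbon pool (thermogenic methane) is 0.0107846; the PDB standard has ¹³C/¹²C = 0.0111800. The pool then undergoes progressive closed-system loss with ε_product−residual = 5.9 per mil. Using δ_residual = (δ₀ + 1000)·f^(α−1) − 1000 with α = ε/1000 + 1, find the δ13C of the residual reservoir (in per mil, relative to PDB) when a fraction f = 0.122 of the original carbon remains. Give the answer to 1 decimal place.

-47.3 per mil

δ₀ = (0.0107846/0.0111800 − 1)×1000 = (0.964633 − 1)×1000 = -35.367 per mil
α − 1 = ε/1000 = 0.0059
f^(α−1) = 0.122^(0.0059) = 0.987665
δ_res = (-35.367 + 1000) × 0.987665 − 1000 = 952.734 − 1000 = -47.27 per mil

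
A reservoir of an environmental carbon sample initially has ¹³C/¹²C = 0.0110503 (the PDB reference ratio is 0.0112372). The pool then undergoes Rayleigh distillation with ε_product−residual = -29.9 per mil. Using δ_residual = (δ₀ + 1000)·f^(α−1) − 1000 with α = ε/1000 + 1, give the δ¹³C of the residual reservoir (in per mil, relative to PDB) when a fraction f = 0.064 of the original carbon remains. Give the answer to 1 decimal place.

67.6 per mil

δ₀ = (0.0110503/0.0112372 − 1)×1000 = (0.983368 − 1)×1000 = -16.632 per mil
α − 1 = ε/1000 = -0.0299
f^(α−1) = 0.064^(-0.0299) = 1.085663
δ_res = (-16.632 + 1000) × 1.085663 − 1000 = 1067.606 − 1000 = 67.61 per mil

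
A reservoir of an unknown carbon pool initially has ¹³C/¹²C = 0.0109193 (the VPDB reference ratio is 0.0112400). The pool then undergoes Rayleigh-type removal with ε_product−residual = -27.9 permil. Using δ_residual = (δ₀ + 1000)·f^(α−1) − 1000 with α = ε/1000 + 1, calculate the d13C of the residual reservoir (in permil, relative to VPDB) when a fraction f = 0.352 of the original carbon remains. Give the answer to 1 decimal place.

δ₀ = (0.0109193/0.0112400 − 1)×1000 = (0.971468 − 1)×1000 = -28.532 permil
α − 1 = ε/1000 = -0.0279
f^(α−1) = 0.352^(-0.0279) = 1.029560
δ_res = (-28.532 + 1000) × 1.029560 − 1000 = 1000.184 − 1000 = 0.18 permil

0.2 permil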